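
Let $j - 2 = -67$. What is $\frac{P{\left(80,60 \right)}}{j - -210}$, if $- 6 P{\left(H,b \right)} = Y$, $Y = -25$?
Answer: $\frac{5}{174} \approx 0.028736$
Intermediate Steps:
$j = -65$ ($j = 2 - 67 = -65$)
$P{\left(H,b \right)} = \frac{25}{6}$ ($P{\left(H,b \right)} = \left(- \frac{1}{6}\right) \left(-25\right) = \frac{25}{6}$)
$\frac{P{\left(80,60 \right)}}{j - -210} = \frac{25}{6 \left(-65 - -210\right)} = \frac{25}{6 \left(-65 + 210\right)} = \frac{25}{6 \cdot 145} = \frac{25}{6} \cdot \frac{1}{145} = \frac{5}{174}$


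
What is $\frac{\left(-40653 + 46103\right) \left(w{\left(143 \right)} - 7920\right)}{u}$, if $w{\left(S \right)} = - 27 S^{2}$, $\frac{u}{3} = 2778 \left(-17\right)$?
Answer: $\frac{169568575}{7871} \approx 21543.0$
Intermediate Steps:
$u = -141678$ ($u = 3 \cdot 2778 \left(-17\right) = 3 \left(-47226\right) = -141678$)
$\frac{\left(-40653 + 46103\right) \left(w{\left(143 \right)} - 7920\right)}{u} = \frac{\left(-40653 + 46103\right) \left(- 27 \cdot 143^{2} - 7920\right)}{-141678} = 5450 \left(\left(-27\right) 20449 - 7920\right) \left(- \frac{1}{141678}\right) = 5450 \left(-552123 - 7920\right) \left(- \frac{1}{141678}\right) = 5450 \left(-560043\right) \left(- \frac{1}{141678}\right) = \left(-3052234350\right) \left(- \frac{1}{141678}\right) = \frac{169568575}{7871}$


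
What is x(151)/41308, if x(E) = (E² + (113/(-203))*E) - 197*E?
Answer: -1427101/8385524 ≈ -0.17019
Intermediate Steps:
x(E) = E² - 40104*E/203 (x(E) = (E² + (113*(-1/203))*E) - 197*E = (E² - 113*E/203) - 197*E = E² - 40104*E/203)
x(151)/41308 = ((1/203)*151*(-40104 + 203*151))/41308 = ((1/203)*151*(-40104 + 30653))*(1/41308) = ((1/203)*151*(-9451))*(1/41308) = -1427101/203*1/41308 = -1427101/8385524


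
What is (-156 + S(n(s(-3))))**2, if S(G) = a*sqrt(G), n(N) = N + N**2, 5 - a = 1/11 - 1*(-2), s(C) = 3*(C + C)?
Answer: 3258000/121 - 29952*sqrt(34)/11 ≈ 11048.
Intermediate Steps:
s(C) = 6*C (s(C) = 3*(2*C) = 6*C)
a = 32/11 (a = 5 - (1/11 - 1*(-2)) = 5 - (1/11 + 2) = 5 - 1*23/11 = 5 - 23/11 = 32/11 ≈ 2.9091)
S(G) = 32*sqrt(G)/11
(-156 + S(n(s(-3))))**2 = (-156 + 32*sqrt((6*(-3))*(1 + 6*(-3)))/11)**2 = (-156 + 32*sqrt(-18*(1 - 18))/11)**2 = (-156 + 32*sqrt(-18*(-17))/11)**2 = (-156 + 32*sqrt(306)/11)**2 = (-156 + 32*(3*sqrt(34))/11)**2 = (-156 + 96*sqrt(34)/11)**2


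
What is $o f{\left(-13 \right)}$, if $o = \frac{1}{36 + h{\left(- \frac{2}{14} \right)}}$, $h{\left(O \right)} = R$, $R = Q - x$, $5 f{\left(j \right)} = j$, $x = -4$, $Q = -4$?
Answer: $- \frac{13}{180} \approx -0.072222$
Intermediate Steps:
$f{\left(j \right)} = \frac{j}{5}$
$R = 0$ ($R = -4 - -4 = -4 + 4 = 0$)
$h{\left(O \right)} = 0$
$o = \frac{1}{36}$ ($o = \frac{1}{36 + 0} = \frac{1}{36} \approx 0.027778$)
$o f{\left(-13 \right)} = \frac{\frac{1}{5} \left(-13\right)}{36} = \frac{1}{36} \left(- \frac{13}{5}\right) = - \frac{13}{180}$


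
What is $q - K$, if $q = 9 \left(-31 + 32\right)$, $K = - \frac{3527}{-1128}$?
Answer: $\frac{6625}{1128} \approx 5.8732$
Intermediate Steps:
$K = \frac{3527}{1128}$ ($K = \left(-3527\right) \left(- \frac{1}{1128}\right) = \frac{3527}{1128} \approx 3.1268$)
$q = 9$ ($q = 9 \cdot 1 = 9$)
$q - K = 9 - \frac{3527}{1128} = \frac{6625}{1128}$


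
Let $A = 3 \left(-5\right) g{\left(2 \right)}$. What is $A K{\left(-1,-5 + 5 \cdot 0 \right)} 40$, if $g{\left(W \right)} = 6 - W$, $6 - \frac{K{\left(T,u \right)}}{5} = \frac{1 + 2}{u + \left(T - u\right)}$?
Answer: $-108000$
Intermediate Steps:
$K{\left(T,u \right)} = 30 - \frac{15}{T}$ ($K{\left(T,u \right)} = 30 - 5 \frac{1 + 2}{u + \left(T - u\right)} = 30 - 5 \frac{3}{T} = 30 - \frac{15}{T}$)
$A = -60$ ($A = 3 \left(-5\right) \left(6 - 2\right) = - 15 \left(6 - 2\right) = \left(-15\right) 4 = -60$)
$A K{\left(-1,-5 + 5 \cdot 0 \right)} 40 = - 60 \left(30 - \frac{15}{-1}\right) 40 = - 60 \left(30 - -15\right) 40 = - 60 \left(30 + 15\right) 40 = \left(-60\right) 45 \cdot 40 = \left(-2700\right) 40 = -108000$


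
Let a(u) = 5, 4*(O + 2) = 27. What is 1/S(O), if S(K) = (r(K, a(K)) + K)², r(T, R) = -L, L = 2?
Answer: 16/121 ≈ 0.13223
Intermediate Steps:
O = 19/4 (O = -2 + (¼)*27 = -2 + 27/4 = 19/4 ≈ 4.7500)
r(T, R) = -2 (r(T, R) = -1*2 = -2)
S(K) = (-2 + K)²
1/S(O) = 1/((-2 + 19/4)²) = 1/((11/4)²) = 1/(121/16) = 16/121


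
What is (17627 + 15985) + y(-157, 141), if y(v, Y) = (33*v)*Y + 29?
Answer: -696880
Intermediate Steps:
y(v, Y) = 29 + 33*Y*v (y(v, Y) = 33*Y*v + 29 = 29 + 33*Y*v)
(17627 + 15985) + y(-157, 141) = (17627 + 15985) + (29 + 33*141*(-157)) = 33612 + (29 - 730521) = 33612 - 730492 = -696880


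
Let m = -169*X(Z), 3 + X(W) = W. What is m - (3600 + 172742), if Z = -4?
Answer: -175159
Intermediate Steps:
X(W) = -3 + W
m = 1183 (m = -169*(-3 - 4) = -169*(-7) = 1183)
m - (3600 + 172742) = 1183 - (3600 + 172742) = 1183 - 1*176342 = 1183 - 176342 = -175159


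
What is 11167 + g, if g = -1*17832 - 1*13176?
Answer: -19841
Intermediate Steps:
g = -31008 (g = -17832 - 13176 = -31008)
11167 + g = 11167 - 31008 = -19841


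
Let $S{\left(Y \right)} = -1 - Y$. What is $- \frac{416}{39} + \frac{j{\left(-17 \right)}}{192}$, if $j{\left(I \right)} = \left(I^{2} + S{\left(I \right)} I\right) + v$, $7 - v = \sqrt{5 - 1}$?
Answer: $- \frac{1013}{96} \approx -10.552$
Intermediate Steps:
$v = 5$ ($v = 7 - \sqrt{5 - 1} = 7 - \sqrt{4} = 7 - 2 = 5$)
$j{\left(I \right)} = 5 + I^{2} + I \left(-1 - I\right)$ ($j{\left(I \right)} = \left(I^{2} + \left(-1 - I\right) I\right) + 5 = \left(I^{2} + I \left(-1 - I\right)\right) + 5 = 5 + I^{2} + I \left(-1 - I\right)$)
$- \frac{416}{39} + \frac{j{\left(-17 \right)}}{192} = - \frac{416}{39} + \frac{5 - -17}{192} = \left(-416\right) \frac{1}{39} + \left(5 + 17\right) \frac{1}{192} = - \frac{32}{3} + 22 \cdot \frac{1}{192} = - \frac{32}{3} + \frac{11}{96} = - \frac{1013}{96}$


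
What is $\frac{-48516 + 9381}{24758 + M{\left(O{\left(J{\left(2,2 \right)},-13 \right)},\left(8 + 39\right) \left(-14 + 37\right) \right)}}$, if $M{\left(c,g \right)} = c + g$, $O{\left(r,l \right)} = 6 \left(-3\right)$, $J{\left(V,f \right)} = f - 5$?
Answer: $- \frac{13045}{8607} \approx -1.5156$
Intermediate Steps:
$J{\left(V,f \right)} = -5 + f$ ($J{\left(V,f \right)} = f - 5 = -5 + f$)
$O{\left(r,l \right)} = -18$
$\frac{-48516 + 9381}{24758 + M{\left(O{\left(J{\left(2,2 \right)},-13 \right)},\left(8 + 39\right) \left(-14 + 37\right) \right)}} = \frac{-48516 + 9381}{24758 - \left(18 - \left(8 + 39\right) \left(-14 + 37\right)\right)} = - \frac{39135}{24758 + \left(-18 + 47 \cdot 23\right)} = - \frac{39135}{24758 + \left(-18 + 1081\right)} = - \frac{39135}{24758 + 1063} = - \frac{39135}{25821} = \left(-39135\right) \frac{1}{25821} = - \frac{13045}{8607}$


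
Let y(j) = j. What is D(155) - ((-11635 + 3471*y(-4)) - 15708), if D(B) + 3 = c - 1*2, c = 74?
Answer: 41296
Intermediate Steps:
D(B) = 69 (D(B) = -3 + (74 - 1*2) = -3 + (74 - 2) = -3 + 72 = 69)
D(155) - ((-11635 + 3471*y(-4)) - 15708) = 69 - ((-11635 + 3471*(-4)) - 15708) = 69 - ((-11635 - 13884) - 15708) = 69 - (-25519 - 15708) = 69 - 1*(-41227) = 69 + 41227 = 41296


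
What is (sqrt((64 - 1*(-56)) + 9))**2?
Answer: 129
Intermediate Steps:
(sqrt((64 - 1*(-56)) + 9))**2 = (sqrt((64 + 56) + 9))**2 = (sqrt(120 + 9))**2 = (sqrt(129))**2 = 129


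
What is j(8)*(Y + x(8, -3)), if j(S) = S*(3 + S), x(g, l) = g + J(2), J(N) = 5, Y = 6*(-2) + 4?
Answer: 440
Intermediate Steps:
Y = -8 (Y = -12 + 4 = -8)
x(g, l) = 5 + g (x(g, l) = g + 5 = 5 + g)
j(8)*(Y + x(8, -3)) = (8*(3 + 8))*(-8 + (5 + 8)) = (8*11)*(-8 + 13) = 88*5 = 440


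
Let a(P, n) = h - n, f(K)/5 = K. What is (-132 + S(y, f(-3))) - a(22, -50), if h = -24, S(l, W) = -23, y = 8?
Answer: -181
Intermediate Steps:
f(K) = 5*K
a(P, n) = -24 - n
(-132 + S(y, f(-3))) - a(22, -50) = (-132 - 23) - (-24 - 1*(-50)) = -155 - (-24 + 50) = -155 - 1*26 = -155 - 26 = -181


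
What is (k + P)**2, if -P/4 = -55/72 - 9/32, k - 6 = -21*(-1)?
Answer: 5040025/5184 ≈ 972.23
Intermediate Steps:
k = 27 (k = 6 - 21*(-1) = 6 + 21 = 27)
P = 301/72 (P = -4*(-55/72 - 9/32) = -4*(-301/288) = 301/72 ≈ 4.1806)
(k + P)**2 = (27 + 301/72)**2 = (2245/72)**2 = 5040025/5184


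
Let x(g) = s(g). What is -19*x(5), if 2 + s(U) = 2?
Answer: 0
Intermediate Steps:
s(U) = 0 (s(U) = -2 + 2 = 0)
x(g) = 0
-19*x(5) = -19*0 = 0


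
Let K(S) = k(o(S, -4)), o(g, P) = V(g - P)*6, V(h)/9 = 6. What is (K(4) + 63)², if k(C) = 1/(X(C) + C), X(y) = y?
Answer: 1666680625/419904 ≈ 3969.2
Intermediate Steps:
V(h) = 54 (V(h) = 9*6 = 54)
o(g, P) = 324 (o(g, P) = 54*6 = 324)
k(C) = 1/(2*C) (k(C) = 1/(C + C) = 1/(2*C))
K(S) = 1/648 (K(S) = (½)/324 = (½)*(1/324) = 1/648)
(K(4) + 63)² = (1/648 + 63)² = (40825/648)² = 1666680625/419904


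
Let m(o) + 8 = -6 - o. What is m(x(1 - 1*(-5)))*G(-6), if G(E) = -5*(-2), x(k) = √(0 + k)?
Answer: -140 - 10*√6 ≈ -164.49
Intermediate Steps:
x(k) = √k
m(o) = -14 - o (m(o) = -8 + (-6 - o) = -14 - o)
G(E) = 10
m(x(1 - 1*(-5)))*G(-6) = (-14 - √(1 - 1*(-5)))*10 = (-14 - √(1 + 5))*10 = (-14 - √6)*10 = -140 - 10*√6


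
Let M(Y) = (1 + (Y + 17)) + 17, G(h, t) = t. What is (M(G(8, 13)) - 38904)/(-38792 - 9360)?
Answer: 4857/6019 ≈ 0.80694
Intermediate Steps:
M(Y) = 35 + Y (M(Y) = (1 + (17 + Y)) + 17 = (18 + Y) + 17 = 35 + Y)
(M(G(8, 13)) - 38904)/(-38792 - 9360) = ((35 + 13) - 38904)/(-38792 - 9360) = (48 - 38904)/(-48152) = -38856*(-1/48152) = 4857/6019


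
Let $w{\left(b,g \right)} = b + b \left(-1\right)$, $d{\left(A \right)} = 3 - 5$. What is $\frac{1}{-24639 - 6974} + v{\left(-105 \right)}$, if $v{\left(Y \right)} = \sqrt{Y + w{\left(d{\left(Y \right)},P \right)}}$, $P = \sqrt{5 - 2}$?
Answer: $- \frac{1}{31613} + i \sqrt{105} \approx -3.1633 \cdot 10^{-5} + 10.247 i$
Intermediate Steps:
$d{\left(A \right)} = -2$
$P = \sqrt{3} \approx 1.732$
$w{\left(b,g \right)} = 0$ ($w{\left(b,g \right)} = b - b = 0$)
$v{\left(Y \right)} = \sqrt{Y}$ ($v{\left(Y \right)} = \sqrt{Y + 0} = \sqrt{Y}$)
$\frac{1}{-24639 - 6974} + v{\left(-105 \right)} = \frac{1}{-24639 - 6974} + \sqrt{-105} = \frac{1}{-31613} + i \sqrt{105} = - \frac{1}{31613} + i \sqrt{105}$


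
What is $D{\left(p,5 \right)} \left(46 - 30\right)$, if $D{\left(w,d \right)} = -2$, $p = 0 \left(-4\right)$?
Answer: $-32$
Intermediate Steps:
$p = 0$
$D{\left(p,5 \right)} \left(46 - 30\right) = - 2 \left(46 - 30\right) = \left(-2\right) 16 = -32$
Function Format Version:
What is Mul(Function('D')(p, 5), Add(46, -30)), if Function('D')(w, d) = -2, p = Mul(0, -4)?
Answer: -32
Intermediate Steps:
p = 0
Mul(Function('D')(p, 5), Add(46, -30)) = Mul(-2, Add(46, -30)) = Mul(-2, 16) = -32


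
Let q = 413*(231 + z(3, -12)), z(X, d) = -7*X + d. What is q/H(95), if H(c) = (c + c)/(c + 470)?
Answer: 4620231/19 ≈ 2.4317e+5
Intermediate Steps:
H(c) = 2*c/(470 + c) (H(c) = (2*c)/(470 + c) = 2*c/(470 + c))
z(X, d) = d - 7*X
q = 81774 (q = 413*(231 + (-12 - 7*3)) = 413*(231 + (-12 - 21)) = 413*(231 - 33) = 413*198 = 81774)
q/H(95) = 81774/((2*95/(470 + 95))) = 81774/((2*95/565)) = 81774/((2*95*(1/565))) = 81774/(38/113) = 81774*(113/38) = 4620231/19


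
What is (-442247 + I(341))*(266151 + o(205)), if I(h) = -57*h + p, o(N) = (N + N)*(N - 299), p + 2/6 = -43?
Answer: -315282660202/3 ≈ -1.0509e+11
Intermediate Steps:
p = -130/3 (p = -1/3 - 43 = -130/3 ≈ -43.333)
o(N) = 2*N*(-299 + N) (o(N) = (2*N)*(-299 + N) = 2*N*(-299 + N))
I(h) = -130/3 - 57*h (I(h) = -57*h - 130/3 = -130/3 - 57*h)
(-442247 + I(341))*(266151 + o(205)) = (-442247 + (-130/3 - 57*341))*(266151 + 2*205*(-299 + 205)) = (-442247 + (-130/3 - 19437))*(266151 + 2*205*(-94)) = (-442247 - 58441/3)*(266151 - 38540) = -1385182/3*227611 = -315282660202/3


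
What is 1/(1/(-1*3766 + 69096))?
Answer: 65330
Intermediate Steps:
1/(1/(-1*3766 + 69096)) = 1/(1/(-3766 + 69096)) = 1/(1/65330) = 65330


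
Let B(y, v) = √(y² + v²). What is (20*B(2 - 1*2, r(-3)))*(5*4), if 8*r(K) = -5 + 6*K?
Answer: 1150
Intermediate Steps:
r(K) = -5/8 + 3*K/4 (r(K) = (-5 + 6*K)/8 = -5/8 + 3*K/4)
B(y, v) = √(v² + y²)
(20*B(2 - 1*2, r(-3)))*(5*4) = (20*√((-5/8 + (¾)*(-3))² + (2 - 1*2)²))*(5*4) = (20*√((-5/8 - 9/4)² + (2 - 2)²))*20 = (20*√((-23/8)² + 0²))*20 = (20*√(529/64 + 0))*20 = (20*√(529/64))*20 = (20*(23/8))*20 = (115/2)*20 = 1150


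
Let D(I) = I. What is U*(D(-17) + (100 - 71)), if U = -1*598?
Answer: -7176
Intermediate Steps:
U = -598
U*(D(-17) + (100 - 71)) = -598*(-17 + (100 - 71)) = -598*(-17 + 29) = -598*12 = -7176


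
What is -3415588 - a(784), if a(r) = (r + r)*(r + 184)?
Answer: -4933412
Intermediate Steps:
a(r) = 2*r*(184 + r) (a(r) = (2*r)*(184 + r) = 2*r*(184 + r))
-3415588 - a(784) = -3415588 - 2*784*(184 + 784) = -3415588 - 2*784*968 = -3415588 - 1*1517824 = -3415588 - 1517824 = -4933412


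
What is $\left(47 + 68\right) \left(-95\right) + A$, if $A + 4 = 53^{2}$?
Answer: $-8120$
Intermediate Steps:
$A = 2805$ ($A = -4 + 53^{2} = -4 + 2809 = 2805$)
$\left(47 + 68\right) \left(-95\right) + A = \left(47 + 68\right) \left(-95\right) + 2805 = 115 \left(-95\right) + 2805 = -10925 + 2805 = -8120$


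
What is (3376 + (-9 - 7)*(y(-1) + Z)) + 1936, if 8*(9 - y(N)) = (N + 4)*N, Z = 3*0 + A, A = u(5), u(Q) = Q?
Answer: 5082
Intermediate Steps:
A = 5
Z = 5 (Z = 3*0 + 5 = 0 + 5 = 5)
y(N) = 9 - N*(4 + N)/8 (y(N) = 9 - (N + 4)*N/8 = 9 - (4 + N)*N/8 = 9 - N*(4 + N)/8)
(3376 + (-9 - 7)*(y(-1) + Z)) + 1936 = (3376 + (-9 - 7)*((9 - 1/2*(-1) - 1/8*(-1)**2) + 5)) + 1936 = (3376 - 16*((9 + 1/2 - 1/8*1) + 5)) + 1936 = (3376 - 16*((9 + 1/2 - 1/8) + 5)) + 1936 = (3376 - 16*(75/8 + 5)) + 1936 = (3376 - 16*115/8) + 1936 = (3376 - 230) + 1936 = 3146 + 1936 = 5082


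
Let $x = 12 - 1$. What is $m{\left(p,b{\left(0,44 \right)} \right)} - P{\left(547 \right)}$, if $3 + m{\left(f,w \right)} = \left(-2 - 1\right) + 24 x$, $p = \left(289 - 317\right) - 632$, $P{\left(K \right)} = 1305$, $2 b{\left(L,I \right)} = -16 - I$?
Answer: $-1047$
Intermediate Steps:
$b{\left(L,I \right)} = -8 - \frac{I}{2}$ ($b{\left(L,I \right)} = \frac{-16 - I}{2} = -8 - \frac{I}{2}$)
$x = 11$
$p = -660$ ($p = -28 - 632 = -660$)
$m{\left(f,w \right)} = 258$ ($m{\left(f,w \right)} = -3 + \left(\left(-2 - 1\right) + 24 \cdot 11\right) = -3 + \left(-3 + 264\right) = -3 + 261 = 258$)
$m{\left(p,b{\left(0,44 \right)} \right)} - P{\left(547 \right)} = 258 - 1305 = -1047$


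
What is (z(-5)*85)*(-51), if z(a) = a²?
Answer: -108375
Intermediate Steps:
(z(-5)*85)*(-51) = ((-5)²*85)*(-51) = (25*85)*(-51) = 2125*(-51) = -108375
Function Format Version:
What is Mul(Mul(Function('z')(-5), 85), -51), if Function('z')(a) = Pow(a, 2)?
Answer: -108375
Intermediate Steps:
Mul(Mul(Function('z')(-5), 85), -51) = Mul(Mul(Pow(-5, 2), 85), -51) = Mul(Mul(25, 85), -51) = Mul(2125, -51) = -108375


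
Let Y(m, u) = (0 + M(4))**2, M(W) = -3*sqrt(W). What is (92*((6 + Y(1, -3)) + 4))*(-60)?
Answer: -253920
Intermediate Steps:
Y(m, u) = 36 (Y(m, u) = (0 - 3*sqrt(4))**2 = (0 - 3*2)**2 = (0 - 6)**2 = (-6)**2 = 36)
(92*((6 + Y(1, -3)) + 4))*(-60) = (92*((6 + 36) + 4))*(-60) = (92*(42 + 4))*(-60) = (92*46)*(-60) = 4232*(-60) = -253920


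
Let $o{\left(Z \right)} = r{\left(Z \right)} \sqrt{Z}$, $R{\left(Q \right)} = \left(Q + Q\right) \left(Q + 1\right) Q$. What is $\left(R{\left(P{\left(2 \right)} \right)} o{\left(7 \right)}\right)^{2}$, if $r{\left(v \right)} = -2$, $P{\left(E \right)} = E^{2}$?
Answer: $716800$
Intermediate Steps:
$R{\left(Q \right)} = 2 Q^{2} \left(1 + Q\right)$ ($R{\left(Q \right)} = 2 Q \left(1 + Q\right) Q = 2 Q^{2} \left(1 + Q\right)$)
$o{\left(Z \right)} = - 2 \sqrt{Z}$
$\left(R{\left(P{\left(2 \right)} \right)} o{\left(7 \right)}\right)^{2} = \left(2 \left(2^{2}\right)^{2} \left(1 + 2^{2}\right) \left(- 2 \sqrt{7}\right)\right)^{2} = \left(2 \cdot 4^{2} \left(1 + 4\right) \left(- 2 \sqrt{7}\right)\right)^{2} = \left(2 \cdot 16 \cdot 5 \left(- 2 \sqrt{7}\right)\right)^{2} = \left(160 \left(- 2 \sqrt{7}\right)\right)^{2} = \left(- 320 \sqrt{7}\right)^{2} = 716800$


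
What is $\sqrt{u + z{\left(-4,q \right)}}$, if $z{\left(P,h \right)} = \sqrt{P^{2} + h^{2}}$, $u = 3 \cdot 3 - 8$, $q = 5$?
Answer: $\sqrt{1 + \sqrt{41}} \approx 2.7209$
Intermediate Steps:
$u = 1$ ($u = 9 - 8 = 1$)
$\sqrt{u + z{\left(-4,q \right)}} = \sqrt{1 + \sqrt{\left(-4\right)^{2} + 5^{2}}} = \sqrt{1 + \sqrt{16 + 25}} = \sqrt{1 + \sqrt{41}}$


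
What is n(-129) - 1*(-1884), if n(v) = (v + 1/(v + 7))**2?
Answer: 275757577/14884 ≈ 18527.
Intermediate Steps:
n(v) = (v + 1/(7 + v))**2
n(-129) - 1*(-1884) = (1 + (-129)**2 + 7*(-129))**2/(7 - 129)**2 - 1*(-1884) = (1 + 16641 - 903)**2/(-122)**2 + 1884 = (1/14884)*15739**2 + 1884 = (1/14884)*247716121 + 1884 = 247716121/14884 + 1884 = 275757577/14884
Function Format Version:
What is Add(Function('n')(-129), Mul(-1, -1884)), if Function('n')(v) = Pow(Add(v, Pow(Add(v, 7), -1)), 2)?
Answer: Rational(275757577, 14884) ≈ 18527.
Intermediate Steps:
Function('n')(v) = Pow(Add(v, Pow(Add(7, v), -1)), 2)
Add(Function('n')(-129), Mul(-1, -1884)) = Add(Mul(Pow(Add(7, -129), -2), Pow(Add(1, Pow(-129, 2), Mul(7, -129)), 2)), Mul(-1, -1884)) = Add(Mul(Pow(-122, -2), Pow(Add(1, 16641, -903), 2)), 1884) = Add(Mul(Rational(1, 14884), Pow(15739, 2)), 1884) = Add(Mul(Rational(1, 14884), 247716121), 1884) = Add(Rational(247716121, 14884), 1884) = Rational(275757577, 14884)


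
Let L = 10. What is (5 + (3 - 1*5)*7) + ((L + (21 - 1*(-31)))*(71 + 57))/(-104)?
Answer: -1109/13 ≈ -85.308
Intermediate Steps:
(5 + (3 - 1*5)*7) + ((L + (21 - 1*(-31)))*(71 + 57))/(-104) = (5 + (3 - 1*5)*7) + ((10 + (21 - 1*(-31)))*(71 + 57))/(-104) = (5 + (3 - 5)*7) - (10 + (21 + 31))*128/104 = (5 - 2*7) - (10 + 52)*128/104 = (5 - 14) - 31*128/52 = -9 - 1/104*7936 = -9 - 992/13 = -1109/13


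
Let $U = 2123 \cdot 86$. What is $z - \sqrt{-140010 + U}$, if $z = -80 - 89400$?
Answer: $-89480 - 2 \sqrt{10642} \approx -89686.0$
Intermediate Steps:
$U = 182578$
$z = -89480$ ($z = -80 - 89400 = -89480$)
$z - \sqrt{-140010 + U} = -89480 - \sqrt{-140010 + 182578} = -89480 - \sqrt{42568} = -89480 - 2 \sqrt{10642}$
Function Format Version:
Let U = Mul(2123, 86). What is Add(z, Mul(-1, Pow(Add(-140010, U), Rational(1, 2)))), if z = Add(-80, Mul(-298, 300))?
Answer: Add(-89480, Mul(-2, Pow(10642, Rational(1, 2)))) ≈ -89686.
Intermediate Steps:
U = 182578
z = -89480 (z = Add(-80, -89400) = -89480)
Add(z, Mul(-1, Pow(Add(-140010, U), Rational(1, 2)))) = Add(-89480, Mul(-1, Pow(Add(-140010, 182578), Rational(1, 2)))) = Add(-89480, Mul(-1, Pow(42568, Rational(1, 2)))) = Add(-89480, Mul(-1, Mul(2, Pow(10642, Rational(1, 2))))) = Add(-89480, Mul(-2, Pow(10642, Rational(1, 2))))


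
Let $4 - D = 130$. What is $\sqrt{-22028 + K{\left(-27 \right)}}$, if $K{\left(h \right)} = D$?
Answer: $i \sqrt{22154} \approx 148.84 i$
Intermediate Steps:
$D = -126$ ($D = 4 - 130 = -126$)
$K{\left(h \right)} = -126$
$\sqrt{-22028 + K{\left(-27 \right)}} = \sqrt{-22028 - 126} = \sqrt{-22154} = i \sqrt{22154}$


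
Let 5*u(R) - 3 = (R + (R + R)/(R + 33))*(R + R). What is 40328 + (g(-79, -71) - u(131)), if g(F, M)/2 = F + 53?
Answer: 6832094/205 ≈ 33327.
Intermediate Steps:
u(R) = 3/5 + 2*R*(R + 2*R/(33 + R))/5 (u(R) = 3/5 + ((R + (R + R)/(R + 33))*(R + R))/5 = 3/5 + ((R + (2*R)/(33 + R))*(2*R))/5 = 3/5 + ((R + 2*R/(33 + R))*(2*R))/5 = 3/5 + (2*R*(R + 2*R/(33 + R)))/5 = 3/5 + 2*R*(R + 2*R/(33 + R))/5)
g(F, M) = 106 + 2*F (g(F, M) = 2*(F + 53) = 2*(53 + F) = 106 + 2*F)
40328 + (g(-79, -71) - u(131)) = 40328 + ((106 + 2*(-79)) - (99 + 2*131**3 + 3*131 + 70*131**2)/(5*(33 + 131))) = 40328 + ((106 - 158) - (99 + 2*2248091 + 393 + 70*17161)/(5*164)) = 40328 + (-52 - (99 + 4496182 + 393 + 1201270)/(5*164)) = 40328 + (-52 - 5697944/(5*164)) = 40328 + (-52 - 1*1424486/205) = 40328 + (-52 - 1424486/205) = 40328 - 1435146/205 = 6832094/205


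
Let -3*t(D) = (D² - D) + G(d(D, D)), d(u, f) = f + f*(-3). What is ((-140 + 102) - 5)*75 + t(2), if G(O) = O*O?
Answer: -3231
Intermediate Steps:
d(u, f) = -2*f (d(u, f) = f - 3*f = -2*f)
G(O) = O²
t(D) = -5*D²/3 + D/3 (t(D) = -((D² - D) + (-2*D)²)/3 = -((D² - D) + 4*D²)/3 = -(-D + 5*D²)/3 = -5*D²/3 + D/3)
((-140 + 102) - 5)*75 + t(2) = ((-140 + 102) - 5)*75 + (⅓)*2*(1 - 5*2) = (-38 - 5)*75 + (⅓)*2*(1 - 10) = -43*75 + (⅓)*2*(-9) = -3225 - 6 = -3231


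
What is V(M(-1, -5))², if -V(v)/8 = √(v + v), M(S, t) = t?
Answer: -640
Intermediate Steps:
V(v) = -8*√2*√v (V(v) = -8*√(v + v) = -8*√2*√v)
V(M(-1, -5))² = (-8*√2*√(-5))² = (-8*√2*I*√5)² = (-8*I*√10)² = -640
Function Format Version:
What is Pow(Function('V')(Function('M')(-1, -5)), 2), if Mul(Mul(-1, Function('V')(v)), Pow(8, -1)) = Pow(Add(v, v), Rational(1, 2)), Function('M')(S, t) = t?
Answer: -640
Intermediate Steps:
Function('V')(v) = Mul(-8, Pow(2, Rational(1, 2)), Pow(v, Rational(1, 2))) (Function('V')(v) = Mul(-8, Pow(Add(v, v), Rational(1, 2))) = Mul(-8, Pow(Mul(2, v), Rational(1, 2))) = Mul(-8, Mul(Pow(2, Rational(1, 2)), Pow(v, Rational(1, 2)))) = Mul(-8, Pow(2, Rational(1, 2)), Pow(v, Rational(1, 2))))
Pow(Function('V')(Function('M')(-1, -5)), 2) = Pow(Mul(-8, Pow(2, Rational(1, 2)), Pow(-5, Rational(1, 2))), 2) = Pow(Mul(-8, Pow(2, Rational(1, 2)), Mul(I, Pow(5, Rational(1, 2)))), 2) = Pow(Mul(-8, I, Pow(10, Rational(1, 2))), 2) = -640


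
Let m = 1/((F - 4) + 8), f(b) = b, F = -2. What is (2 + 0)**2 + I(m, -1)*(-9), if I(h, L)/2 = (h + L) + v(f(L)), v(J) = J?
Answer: 31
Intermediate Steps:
m = 1/2 (m = 1/((-2 - 4) + 8) = 1/(-6 + 8) = 1/2 ≈ 0.50000)
I(h, L) = 2*h + 4*L (I(h, L) = 2*((h + L) + L) = 2*((L + h) + L) = 2*(h + 2*L) = 2*h + 4*L)
(2 + 0)**2 + I(m, -1)*(-9) = (2 + 0)**2 + (2*(1/2) + 4*(-1))*(-9) = 2**2 + (1 - 4)*(-9) = 4 - 3*(-9) = 4 + 27 = 31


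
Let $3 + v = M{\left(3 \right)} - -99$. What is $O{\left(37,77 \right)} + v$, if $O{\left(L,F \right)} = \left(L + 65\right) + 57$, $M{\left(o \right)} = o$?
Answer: $258$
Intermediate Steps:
$O{\left(L,F \right)} = 122 + L$ ($O{\left(L,F \right)} = \left(65 + L\right) + 57 = 122 + L$)
$v = 99$ ($v = -3 + \left(3 - -99\right) = -3 + \left(3 + 99\right) = -3 + 102 = 99$)
$O{\left(37,77 \right)} + v = \left(122 + 37\right) + 99 = 159 + 99 = 258$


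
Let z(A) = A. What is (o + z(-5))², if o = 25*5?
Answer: 14400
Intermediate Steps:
o = 125
(o + z(-5))² = (125 - 5)² = 120² = 14400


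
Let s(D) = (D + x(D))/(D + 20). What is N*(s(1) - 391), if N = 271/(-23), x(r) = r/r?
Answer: 2224639/483 ≈ 4605.9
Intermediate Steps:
x(r) = 1
s(D) = (1 + D)/(20 + D) (s(D) = (D + 1)/(D + 20) = (1 + D)/(20 + D))
N = -271/23 (N = 271*(-1/23) = -271/23 ≈ -11.783)
N*(s(1) - 391) = -271*((1 + 1)/(20 + 1) - 391)/23 = -271*(2/21 - 391)/23 = -271/23*(-8209/21) = 2224639/483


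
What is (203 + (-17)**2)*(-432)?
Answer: -212544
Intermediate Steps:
(203 + (-17)**2)*(-432) = (203 + 289)*(-432) = 492*(-432) = -212544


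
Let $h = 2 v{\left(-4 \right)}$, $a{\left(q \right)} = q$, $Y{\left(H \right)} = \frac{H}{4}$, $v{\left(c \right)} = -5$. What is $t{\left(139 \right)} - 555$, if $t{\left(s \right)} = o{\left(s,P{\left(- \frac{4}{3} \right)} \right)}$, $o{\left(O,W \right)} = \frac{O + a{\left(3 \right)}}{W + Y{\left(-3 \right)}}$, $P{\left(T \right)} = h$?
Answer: $- \frac{24433}{43} \approx -568.21$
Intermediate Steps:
$Y{\left(H \right)} = \frac{H}{4}$ ($Y{\left(H \right)} = H \frac{1}{4} = \frac{H}{4}$)
$h = -10$ ($h = 2 \left(-5\right) = -10$)
$P{\left(T \right)} = -10$
$o{\left(O,W \right)} = \frac{3 + O}{- \frac{3}{4} + W}$ ($o{\left(O,W \right)} = \frac{O + 3}{W + \frac{1}{4} \left(-3\right)} = \frac{3 + O}{W - \frac{3}{4}} = \frac{3 + O}{- \frac{3}{4} + W}$)
$t{\left(s \right)} = - \frac{12}{43} - \frac{4 s}{43}$ ($t{\left(s \right)} = \frac{4 \left(3 + s\right)}{-3 + 4 \left(-10\right)} = \frac{4 \left(3 + s\right)}{-3 - 40} = \frac{4 \left(3 + s\right)}{-43} = 4 \left(- \frac{1}{43}\right) \left(3 + s\right) = - \frac{12}{43} - \frac{4 s}{43}$)
$t{\left(139 \right)} - 555 = \left(- \frac{12}{43} - \frac{556}{43}\right) - 555 = - \frac{568}{43} - 555 = - \frac{24433}{43}$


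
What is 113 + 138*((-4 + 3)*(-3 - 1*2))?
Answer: 803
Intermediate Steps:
113 + 138*((-4 + 3)*(-3 - 1*2)) = 113 + 138*(-(-3 - 2)) = 113 + 138*(-1*(-5)) = 113 + 138*5 = 113 + 690 = 803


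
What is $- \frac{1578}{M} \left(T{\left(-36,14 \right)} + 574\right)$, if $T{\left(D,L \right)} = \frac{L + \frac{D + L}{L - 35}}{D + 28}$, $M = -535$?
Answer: $\frac{6319627}{3745} \approx 1687.5$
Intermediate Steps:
$T{\left(D,L \right)} = \frac{L + \frac{D + L}{-35 + L}}{28 + D}$
$- \frac{1578}{M} \left(T{\left(-36,14 \right)} + 574\right) = - \frac{1578}{-535} \left(\frac{-36 + 14^{2} - 476}{-980 - -1260 + 28 \cdot 14 - 504} + 574\right) = \left(-1578\right) \left(- \frac{1}{535}\right) \left(\frac{-36 + 196 - 476}{-980 + 1260 + 392 - 504} + 574\right) = \frac{1578 \left(\frac{1}{168} \left(-316\right) + 574\right)}{535} = \frac{1578 \left(- \frac{79}{42} + 574\right)}{535} = \frac{1578}{535} \cdot \frac{24029}{42} = \frac{6319627}{3745}$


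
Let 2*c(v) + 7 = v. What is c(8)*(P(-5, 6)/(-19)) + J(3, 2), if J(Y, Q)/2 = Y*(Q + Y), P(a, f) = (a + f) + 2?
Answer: 1137/38 ≈ 29.921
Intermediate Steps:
c(v) = -7/2 + v/2
P(a, f) = 2 + a + f
J(Y, Q) = 2*Y*(Q + Y) (J(Y, Q) = 2*(Y*(Q + Y)) = 2*Y*(Q + Y))
c(8)*(P(-5, 6)/(-19)) + J(3, 2) = (-7/2 + (1/2)*8)*((2 - 5 + 6)/(-19)) + 2*3*(2 + 3) = (-7/2 + 4)*(3*(-1/19)) + 2*3*5 = (1/2)*(-3/19) + 30 = -3/38 + 30 = 1137/38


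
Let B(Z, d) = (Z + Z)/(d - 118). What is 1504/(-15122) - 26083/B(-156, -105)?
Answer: -43978859173/2359032 ≈ -18643.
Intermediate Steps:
B(Z, d) = 2*Z/(-118 + d) (B(Z, d) = (2*Z)/(-118 + d) = 2*Z/(-118 + d))
1504/(-15122) - 26083/B(-156, -105) = 1504/(-15122) - 26083/(2*(-156)/(-118 - 105)) = 1504*(-1/15122) - 26083/(2*(-156)/(-223)) = -752/7561 - 26083/(2*(-156)*(-1/223)) = -752/7561 - 26083/312/223 = -752/7561 - 26083*223/312 = -752/7561 - 5816509/312 = -43978859173/2359032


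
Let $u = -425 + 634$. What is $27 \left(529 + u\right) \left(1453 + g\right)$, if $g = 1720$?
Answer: $63225198$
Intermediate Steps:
$u = 209$
$27 \left(529 + u\right) \left(1453 + g\right) = 27 \left(529 + 209\right) \left(1453 + 1720\right) = 27 \cdot 738 \cdot 3173 = 27 \cdot 2341674 = 63225198$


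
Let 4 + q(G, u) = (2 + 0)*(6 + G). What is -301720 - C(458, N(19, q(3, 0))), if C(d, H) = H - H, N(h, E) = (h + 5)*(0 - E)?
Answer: -301720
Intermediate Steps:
q(G, u) = 8 + 2*G (q(G, u) = -4 + (2 + 0)*(6 + G) = -4 + 2*(6 + G) = -4 + (12 + 2*G) = 8 + 2*G)
N(h, E) = -E*(5 + h) (N(h, E) = (5 + h)*(-E) = -E*(5 + h))
C(d, H) = 0
-301720 - C(458, N(19, q(3, 0))) = -301720 - 1*0 = -301720 + 0 = -301720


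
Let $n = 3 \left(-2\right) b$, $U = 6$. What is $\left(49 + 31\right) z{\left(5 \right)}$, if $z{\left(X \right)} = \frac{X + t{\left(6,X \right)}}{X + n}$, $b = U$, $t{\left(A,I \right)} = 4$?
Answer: $- \frac{720}{31} \approx -23.226$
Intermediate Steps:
$b = 6$
$n = -36$ ($n = 3 \left(-2\right) 6 = \left(-6\right) 6 = -36$)
$z{\left(X \right)} = \frac{4 + X}{-36 + X}$ ($z{\left(X \right)} = \frac{X + 4}{X - 36} = \frac{4 + X}{-36 + X}$)
$\left(49 + 31\right) z{\left(5 \right)} = \left(49 + 31\right) \frac{4 + 5}{-36 + 5} = 80 \frac{1}{-31} \cdot 9 = 80 \left(\left(- \frac{1}{31}\right) 9\right) = 80 \left(- \frac{9}{31}\right) = - \frac{720}{31}$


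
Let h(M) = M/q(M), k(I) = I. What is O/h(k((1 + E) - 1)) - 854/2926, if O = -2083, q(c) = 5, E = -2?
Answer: 2176613/418 ≈ 5207.2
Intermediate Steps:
h(M) = M/5
O/h(k((1 + E) - 1)) - 854/2926 = -2083*5/((1 - 2) - 1) - 854/2926 = -2083*5/(-1 - 1) - 854*1/2926 = -2083/((1/5)*(-2)) - 61/209 = -2083/(-2/5) - 61/209 = -2083*(-5/2) - 61/209 = 10415/2 - 61/209 = 2176613/418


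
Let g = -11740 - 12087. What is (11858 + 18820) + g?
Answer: 6851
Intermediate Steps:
g = -23827
(11858 + 18820) + g = (11858 + 18820) - 23827 = 30678 - 23827 = 6851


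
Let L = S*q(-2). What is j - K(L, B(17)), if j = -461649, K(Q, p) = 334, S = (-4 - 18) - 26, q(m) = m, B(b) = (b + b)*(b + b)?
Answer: -461983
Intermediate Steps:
B(b) = 4*b**2 (B(b) = (2*b)*(2*b) = 4*b**2)
S = -48 (S = -22 - 26 = -48)
L = 96 (L = -48*(-2) = 96)
j - K(L, B(17)) = -461649 - 1*334 = -461649 - 334 = -461983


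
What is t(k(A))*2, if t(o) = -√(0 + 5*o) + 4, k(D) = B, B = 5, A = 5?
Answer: -2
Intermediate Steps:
k(D) = 5
t(o) = 4 - √5*√o (t(o) = -√(5*o) + 4 = -√5*√o + 4 = 4 - √5*√o)
t(k(A))*2 = (4 - √5*√5)*2 = (4 - 5)*2 = -1*2 = -2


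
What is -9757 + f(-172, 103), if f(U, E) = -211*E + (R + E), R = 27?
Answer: -31360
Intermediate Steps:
f(U, E) = 27 - 210*E (f(U, E) = -211*E + (27 + E) = 27 - 210*E)
-9757 + f(-172, 103) = -9757 + (27 - 210*103) = -9757 + (27 - 21630) = -9757 - 21603 = -31360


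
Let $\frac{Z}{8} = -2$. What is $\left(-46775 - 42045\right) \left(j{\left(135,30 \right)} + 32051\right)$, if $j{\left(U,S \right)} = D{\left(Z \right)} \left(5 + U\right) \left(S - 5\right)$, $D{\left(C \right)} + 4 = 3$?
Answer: $-2535899820$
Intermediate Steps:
$Z = -16$ ($Z = 8 \left(-2\right) = -16$)
$D{\left(C \right)} = -1$ ($D{\left(C \right)} = -4 + 3 = -1$)
$j{\left(U,S \right)} = - \left(-5 + S\right) \left(5 + U\right)$ ($j{\left(U,S \right)} = - \left(5 + U\right) \left(S - 5\right) = - \left(5 + U\right) \left(-5 + S\right) = - \left(-5 + S\right) \left(5 + U\right)$)
$\left(-46775 - 42045\right) \left(j{\left(135,30 \right)} + 32051\right) = \left(-46775 - 42045\right) \left(\left(25 - 150 + 5 \cdot 135 - 30 \cdot 135\right) + 32051\right) = - 88820 \left(\left(25 - 150 + 675 - 4050\right) + 32051\right) = - 88820 \left(-3500 + 32051\right) = \left(-88820\right) 28551 = -2535899820$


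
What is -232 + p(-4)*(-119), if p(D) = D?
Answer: 244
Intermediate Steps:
-232 + p(-4)*(-119) = -232 - 4*(-119) = -232 + 476 = 244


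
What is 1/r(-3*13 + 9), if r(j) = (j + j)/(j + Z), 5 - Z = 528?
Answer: 553/60 ≈ 9.2167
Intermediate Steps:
Z = -523 (Z = 5 - 1*528 = 5 - 528 = -523)
r(j) = 2*j/(-523 + j) (r(j) = (j + j)/(j - 523) = (2*j)/(-523 + j) = 2*j/(-523 + j))
1/r(-3*13 + 9) = 1/(2*(-3*13 + 9)/(-523 + (-3*13 + 9))) = 1/(2*(-39 + 9)/(-523 + (-39 + 9))) = 1/(2*(-30)/(-523 - 30)) = 1/(2*(-30)/(-553)) = 1/(2*(-30)*(-1/553)) = 1/(60/553) = 553/60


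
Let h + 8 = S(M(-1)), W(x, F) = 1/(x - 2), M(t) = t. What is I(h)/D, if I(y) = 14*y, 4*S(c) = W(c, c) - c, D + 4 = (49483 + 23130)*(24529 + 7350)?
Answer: -329/6944489469 ≈ -4.7376e-8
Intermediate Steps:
D = 2314829823 (D = -4 + (49483 + 23130)*(24529 + 7350) = -4 + 72613*31879 = -4 + 2314829827 = 2314829823)
W(x, F) = 1/(-2 + x)
S(c) = -c/4 + 1/(4*(-2 + c)) (S(c) = (1/(-2 + c) - c)/4 = -c/4 + 1/(4*(-2 + c)))
h = -47/6 (h = -8 + (1 - 1*(-1)*(-2 - 1))/(4*(-2 - 1)) = -8 + (¼)*(1 - 1*(-1)*(-3))/(-3) = -8 + (¼)*(-⅓)*(1 - 3) = -8 + (¼)*(-⅓)*(-2) = -8 + ⅙ = -47/6 ≈ -7.8333)
I(h)/D = (14*(-47/6))/2314829823 = -329/3*1/2314829823 = -329/6944489469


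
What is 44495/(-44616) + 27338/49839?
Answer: -30238609/67382328 ≈ -0.44876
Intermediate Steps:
44495/(-44616) + 27338/49839 = 44495*(-1/44616) + 27338*(1/49839) = -4045/4056 + 27338/49839 = -30238609/67382328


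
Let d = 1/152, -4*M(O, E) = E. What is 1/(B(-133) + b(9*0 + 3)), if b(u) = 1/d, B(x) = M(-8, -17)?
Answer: 4/625 ≈ 0.0064000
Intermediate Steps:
M(O, E) = -E/4
B(x) = 17/4 (B(x) = -1/4*(-17) = 17/4)
d = 1/152 ≈ 0.0065789
b(u) = 152 (b(u) = 1/(1/152) = 152)
1/(B(-133) + b(9*0 + 3)) = 1/(17/4 + 152) = 1/(625/4) = 4/625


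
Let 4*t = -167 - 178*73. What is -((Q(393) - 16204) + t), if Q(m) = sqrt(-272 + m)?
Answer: 77933/4 ≈ 19483.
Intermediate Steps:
t = -13161/4 (t = (-167 - 178*73)/4 = (-167 - 12994)/4 = (1/4)*(-13161) = -13161/4 ≈ -3290.3)
-((Q(393) - 16204) + t) = -((sqrt(-272 + 393) - 16204) - 13161/4) = -((sqrt(121) - 16204) - 13161/4) = -((11 - 16204) - 13161/4) = -(-16193 - 13161/4) = -1*(-77933/4) = 77933/4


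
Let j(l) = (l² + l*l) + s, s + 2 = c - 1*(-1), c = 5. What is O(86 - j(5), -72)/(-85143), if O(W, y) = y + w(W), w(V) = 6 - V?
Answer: 98/85143 ≈ 0.0011510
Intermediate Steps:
s = 4 (s = -2 + (5 - 1*(-1)) = -2 + (5 + 1) = -2 + 6 = 4)
j(l) = 4 + 2*l² (j(l) = (l² + l*l) + 4 = (l² + l²) + 4 = 2*l² + 4 = 4 + 2*l²)
O(W, y) = 6 + y - W (O(W, y) = y + (6 - W) = 6 + y - W)
O(86 - j(5), -72)/(-85143) = (6 - 72 - (86 - (4 + 2*5²)))/(-85143) = (6 - 72 - (86 - (4 + 2*25)))*(-1/85143) = (6 - 72 - (86 - (4 + 50)))*(-1/85143) = (6 - 72 - (86 - 1*54))*(-1/85143) = (6 - 72 - (86 - 54))*(-1/85143) = (6 - 72 - 1*32)*(-1/85143) = (6 - 72 - 32)*(-1/85143) = -98*(-1/85143) = 98/85143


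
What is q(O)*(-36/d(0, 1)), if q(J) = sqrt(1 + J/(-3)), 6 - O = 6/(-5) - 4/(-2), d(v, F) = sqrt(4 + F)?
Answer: -12*I*sqrt(33)/5 ≈ -13.787*I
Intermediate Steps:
O = 26/5 (O = 6 - (6/(-5) - 4/(-2)) = 6 - (6*(-1/5) - 4*(-1/2)) = 6 - (-6/5 + 2) = 6 - 1*4/5 = 6 - 4/5 = 26/5 ≈ 5.2000)
q(J) = sqrt(1 - J/3) (q(J) = sqrt(1 + J*(-1/3)) = sqrt(1 - J/3))
q(O)*(-36/d(0, 1)) = (sqrt(9 - 3*26/5)/3)*(-36/sqrt(4 + 1)) = (sqrt(9 - 78/5)/3)*(-36*sqrt(5)/5) = (sqrt(-33/5)/3)*(-36*sqrt(5)/5) = ((I*sqrt(165)/5)/3)*(-36*sqrt(5)/5) = (I*sqrt(165)/15)*(-36*sqrt(5)/5) = -12*I*sqrt(33)/5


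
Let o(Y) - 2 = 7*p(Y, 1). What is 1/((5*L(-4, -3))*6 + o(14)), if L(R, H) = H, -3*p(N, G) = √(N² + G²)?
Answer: -792/60043 + 21*√197/60043 ≈ -0.0082816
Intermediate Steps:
p(N, G) = -√(G² + N²)/3 (p(N, G) = -√(N² + G²)/3 = -√(G² + N²)/3)
o(Y) = 2 - 7*√(1 + Y²)/3 (o(Y) = 2 + 7*(-√(1² + Y²)/3) = 2 + 7*(-√(1 + Y²)/3) = 2 - 7*√(1 + Y²)/3)
1/((5*L(-4, -3))*6 + o(14)) = 1/((5*(-3))*6 + (2 - 7*√(1 + 14²)/3)) = 1/(-15*6 + (2 - 7*√(1 + 196)/3)) = 1/(-90 + (2 - 7*√197/3)) = 1/(-88 - 7*√197/3)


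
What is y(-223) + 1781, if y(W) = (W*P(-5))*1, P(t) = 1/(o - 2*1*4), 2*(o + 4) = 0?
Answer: 21595/12 ≈ 1799.6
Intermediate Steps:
o = -4 (o = -4 + (½)*0 = -4 + 0 = -4)
P(t) = -1/12 (P(t) = 1/(-4 - 2*1*4) = 1/(-4 - 2*4) = 1/(-4 - 8) = 1/(-12) = -1/12)
y(W) = -W/12 (y(W) = (W*(-1/12))*1 = -W/12*1 = -W/12)
y(-223) + 1781 = -1/12*(-223) + 1781 = 223/12 + 1781 = 21595/12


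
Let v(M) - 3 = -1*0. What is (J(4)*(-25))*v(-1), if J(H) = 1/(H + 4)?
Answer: -75/8 ≈ -9.3750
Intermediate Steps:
v(M) = 3 (v(M) = 3 - 1*0 = 3 + 0 = 3)
J(H) = 1/(4 + H)
(J(4)*(-25))*v(-1) = (-25/(4 + 4))*3 = (-25/8)*3 = ((⅛)*(-25))*3 = -25/8*3 = -75/8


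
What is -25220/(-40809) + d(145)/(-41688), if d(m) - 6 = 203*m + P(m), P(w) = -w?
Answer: -6007046/70885233 ≈ -0.084743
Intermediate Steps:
d(m) = 6 + 202*m (d(m) = 6 + (203*m - m) = 6 + 202*m)
-25220/(-40809) + d(145)/(-41688) = -25220/(-40809) + (6 + 202*145)/(-41688) = -25220*(-1/40809) + (6 + 29290)*(-1/41688) = 25220/40809 + 29296*(-1/41688) = 25220/40809 - 3662/5211 = -6007046/70885233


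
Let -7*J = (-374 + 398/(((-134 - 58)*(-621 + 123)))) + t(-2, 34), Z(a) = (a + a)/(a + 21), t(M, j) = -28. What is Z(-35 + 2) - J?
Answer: -17378009/334656 ≈ -51.928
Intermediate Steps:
Z(a) = 2*a/(21 + a) (Z(a) = (2*a)/(21 + a) = 2*a/(21 + a))
J = 19218617/334656 (J = -((-374 + 398/(((-134 - 58)*(-621 + 123)))) - 28)/7 = -((-374 + 398/((-192*(-498)))) - 28)/7 = -((-374 + 398/95616) - 28)/7 = -((-374 + 398*(1/95616)) - 28)/7 = -((-374 + 199/47808) - 28)/7 = -(-17879993/47808 - 28)/7 = -⅐*(-19218617/47808) = 19218617/334656 ≈ 57.428)
Z(-35 + 2) - J = 2*(-35 + 2)/(21 + (-35 + 2)) - 1*19218617/334656 = 2*(-33)/(21 - 33) - 19218617/334656 = 2*(-33)/(-12) - 19218617/334656 = 2*(-33)*(-1/12) - 19218617/334656 = 11/2 - 19218617/334656 = -17378009/334656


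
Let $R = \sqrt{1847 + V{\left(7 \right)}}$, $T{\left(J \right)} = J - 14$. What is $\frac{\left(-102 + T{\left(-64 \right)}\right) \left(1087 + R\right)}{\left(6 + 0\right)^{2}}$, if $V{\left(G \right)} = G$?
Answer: $-5435 - 15 \sqrt{206} \approx -5650.3$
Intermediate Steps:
$T{\left(J \right)} = -14 + J$ ($T{\left(J \right)} = J - 14 = -14 + J$)
$R = 3 \sqrt{206}$ ($R = \sqrt{1847 + 7} = \sqrt{1854} = 3 \sqrt{206} \approx 43.058$)
$\frac{\left(-102 + T{\left(-64 \right)}\right) \left(1087 + R\right)}{\left(6 + 0\right)^{2}} = \frac{\left(-102 - 78\right) \left(1087 + 3 \sqrt{206}\right)}{\left(6 + 0\right)^{2}} = \frac{\left(-102 - 78\right) \left(1087 + 3 \sqrt{206}\right)}{6^{2}} = \frac{\left(-180\right) \left(1087 + 3 \sqrt{206}\right)}{36} = \left(-195660 - 540 \sqrt{206}\right) \frac{1}{36} = -5435 - 15 \sqrt{206}$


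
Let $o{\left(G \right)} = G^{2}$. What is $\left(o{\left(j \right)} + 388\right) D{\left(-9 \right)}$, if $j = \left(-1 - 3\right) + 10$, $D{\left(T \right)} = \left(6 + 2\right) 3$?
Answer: $10176$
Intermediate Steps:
$D{\left(T \right)} = 24$ ($D{\left(T \right)} = 8 \cdot 3 = 24$)
$j = 6$ ($j = -4 + 10 = 6$)
$\left(o{\left(j \right)} + 388\right) D{\left(-9 \right)} = \left(6^{2} + 388\right) 24 = \left(36 + 388\right) 24 = 424 \cdot 24 = 10176$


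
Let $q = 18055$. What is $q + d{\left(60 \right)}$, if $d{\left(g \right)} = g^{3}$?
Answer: $234055$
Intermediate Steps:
$q + d{\left(60 \right)} = 18055 + 60^{3} = 18055 + 216000 = 234055$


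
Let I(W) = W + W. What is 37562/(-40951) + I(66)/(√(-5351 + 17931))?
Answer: -37562/40951 + 66*√3145/3145 ≈ 0.25964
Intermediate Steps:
I(W) = 2*W
37562/(-40951) + I(66)/(√(-5351 + 17931)) = 37562/(-40951) + (2*66)/(√(-5351 + 17931)) = 37562*(-1/40951) + 132/(√12580) = -37562/40951 + 132/((2*√3145)) = -37562/40951 + 132*(√3145/6290) = -37562/40951 + 66*√3145/3145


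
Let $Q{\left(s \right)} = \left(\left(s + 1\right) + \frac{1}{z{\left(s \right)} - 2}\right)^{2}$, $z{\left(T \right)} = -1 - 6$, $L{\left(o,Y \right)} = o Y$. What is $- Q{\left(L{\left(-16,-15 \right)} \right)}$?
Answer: $- \frac{4700224}{81} \approx -58027.0$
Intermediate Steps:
$L{\left(o,Y \right)} = Y o$
$z{\left(T \right)} = -7$ ($z{\left(T \right)} = -1 - 6 = -7$)
$Q{\left(s \right)} = \left(\frac{8}{9} + s\right)^{2}$ ($Q{\left(s \right)} = \left(\left(s + 1\right) + \frac{1}{-7 - 2}\right)^{2} = \left(\left(1 + s\right) + \frac{1}{-9}\right)^{2} = \left(\left(1 + s\right) - \frac{1}{9}\right)^{2} = \left(\frac{8}{9} + s\right)^{2}$)
$- Q{\left(L{\left(-16,-15 \right)} \right)} = - \frac{\left(8 + 9 \left(\left(-15\right) \left(-16\right)\right)\right)^{2}}{81} = - \frac{\left(8 + 9 \cdot 240\right)^{2}}{81} = - \frac{\left(8 + 2160\right)^{2}}{81} = - \frac{2168^{2}}{81} = - \frac{4700224}{81}$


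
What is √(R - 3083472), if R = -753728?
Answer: 20*I*√9593 ≈ 1958.9*I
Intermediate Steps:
√(R - 3083472) = √(-753728 - 3083472) = √(-3837200) = 20*I*√9593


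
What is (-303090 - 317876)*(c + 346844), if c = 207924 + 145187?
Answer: -434648256530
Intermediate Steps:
c = 353111
(-303090 - 317876)*(c + 346844) = (-303090 - 317876)*(353111 + 346844) = -620966*699955 = -434648256530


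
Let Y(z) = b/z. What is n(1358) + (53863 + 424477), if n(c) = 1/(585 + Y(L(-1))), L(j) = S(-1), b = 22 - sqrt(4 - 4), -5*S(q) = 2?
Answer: 253520201/530 ≈ 4.7834e+5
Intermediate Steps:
S(q) = -2/5 (S(q) = -1/5*2 = -2/5)
b = 22 (b = 22 - sqrt(0) = 22 - 1*0 = 22 + 0 = 22)
L(j) = -2/5
Y(z) = 22/z
n(c) = 1/530 (n(c) = 1/(585 + 22/(-2/5)) = 1/(585 + 22*(-5/2)) = 1/(585 - 55) = 1/530)
n(1358) + (53863 + 424477) = 1/530 + (53863 + 424477) = 1/530 + 478340 = 253520201/530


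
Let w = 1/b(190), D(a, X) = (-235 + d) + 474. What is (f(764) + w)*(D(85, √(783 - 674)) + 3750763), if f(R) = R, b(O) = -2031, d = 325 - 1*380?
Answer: 5820280693801/2031 ≈ 2.8657e+9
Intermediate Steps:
d = -55 (d = 325 - 380 = -55)
D(a, X) = 184 (D(a, X) = (-235 - 55) + 474 = -290 + 474 = 184)
w = -1/2031 (w = 1/(-2031) = -1/2031 ≈ -0.00049237)
(f(764) + w)*(D(85, √(783 - 674)) + 3750763) = (764 - 1/2031)*(184 + 3750763) = (1551683/2031)*3750947 = 5820280693801/2031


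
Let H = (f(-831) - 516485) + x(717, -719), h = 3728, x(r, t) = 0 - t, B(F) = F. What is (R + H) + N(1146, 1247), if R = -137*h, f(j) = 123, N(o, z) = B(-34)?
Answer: -1026413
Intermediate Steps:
N(o, z) = -34
x(r, t) = -t
H = -515643 (H = (123 - 516485) - 1*(-719) = -516362 + 719 = -515643)
R = -510736 (R = -137*3728 = -510736)
(R + H) + N(1146, 1247) = (-510736 - 515643) - 34 = -1026379 - 34 = -1026413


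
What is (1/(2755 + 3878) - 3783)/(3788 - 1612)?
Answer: -12546319/7216704 ≈ -1.7385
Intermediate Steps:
(1/(2755 + 3878) - 3783)/(3788 - 1612) = (1/6633 - 3783)/2176 = (1/6633 - 3783)*(1/2176) = -25092638/6633*1/2176 = -12546319/7216704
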